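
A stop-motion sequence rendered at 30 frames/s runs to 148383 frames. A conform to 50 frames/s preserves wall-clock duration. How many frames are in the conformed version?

Target frames = source frames × (target rate / source rate) = 148383 × (50)/(30) = 148383 × 5/3 = 247305.

247305 frames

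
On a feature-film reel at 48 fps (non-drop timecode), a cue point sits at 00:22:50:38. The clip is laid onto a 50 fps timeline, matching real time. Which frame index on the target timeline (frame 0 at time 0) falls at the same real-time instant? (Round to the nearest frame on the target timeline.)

Source frame index: (0×3600 + 22×60 + 50) × 48 + 38 = 65798.
Real time: 65798 / (48) = 32899/24 s.
Target frame: (32899/24) × (50) = 822475/12 ≈ 68539.583 → 68540.

frame 68540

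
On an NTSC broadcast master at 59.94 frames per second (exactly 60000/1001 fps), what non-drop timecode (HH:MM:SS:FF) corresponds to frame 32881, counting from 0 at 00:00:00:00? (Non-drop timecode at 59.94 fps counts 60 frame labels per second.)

00:09:08:01

32881 ÷ 60 = 548 full seconds, remainder 1 frame.
548 s = 0 h 9 min 8 s.
Timecode: 00:09:08:01.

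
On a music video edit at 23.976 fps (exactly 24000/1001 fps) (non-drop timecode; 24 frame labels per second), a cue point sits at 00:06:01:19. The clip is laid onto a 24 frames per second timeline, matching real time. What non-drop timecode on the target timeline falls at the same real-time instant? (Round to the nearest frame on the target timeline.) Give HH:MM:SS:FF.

Source frame index: (0×3600 + 6×60 + 1) × 24 + 19 = 8683.
Real time: 8683 / (24000/1001) = 8691683/24000 s.
Target frame: (8691683/24000) × (24) = 8691683/1000 ≈ 8691.683 → 8692.
At 24 labels/s: frame 8692 → 00:06:02:04.

00:06:02:04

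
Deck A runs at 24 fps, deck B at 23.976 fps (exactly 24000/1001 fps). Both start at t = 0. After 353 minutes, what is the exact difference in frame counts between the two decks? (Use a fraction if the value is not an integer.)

353 min = 21180 s.
A emits 24 × 21180 = 508320 frames; B emits 24000/1001 × 21180 = 508320000/1001.
Difference = 508320/1001 frames (≈ 507.8122); B is behind A.

508320/1001 frames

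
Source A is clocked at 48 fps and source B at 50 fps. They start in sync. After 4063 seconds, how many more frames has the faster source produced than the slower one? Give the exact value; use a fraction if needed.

A emits 48 × 4063 = 195024 frames; B emits 50 × 4063 = 203150.
Difference = 8126 frames; B is ahead of A.

8126 frames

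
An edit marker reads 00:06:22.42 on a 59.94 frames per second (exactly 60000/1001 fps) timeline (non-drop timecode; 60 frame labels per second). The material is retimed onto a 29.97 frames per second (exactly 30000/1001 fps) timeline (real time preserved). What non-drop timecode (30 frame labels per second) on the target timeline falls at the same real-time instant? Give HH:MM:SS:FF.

Source frame index: (0×3600 + 6×60 + 22) × 60 + 42 = 22962.
Real time: 22962 / (60000/1001) = 3830827/10000 s.
Target frame: (3830827/10000) × (30000/1001) = 11481.
At 30 labels/s: frame 11481 → 00:06:22:21.

00:06:22:21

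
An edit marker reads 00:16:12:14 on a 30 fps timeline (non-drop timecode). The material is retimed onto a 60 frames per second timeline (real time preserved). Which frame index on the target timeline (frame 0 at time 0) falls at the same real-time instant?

Source frame index: (0×3600 + 16×60 + 12) × 30 + 14 = 29174.
Real time: 29174 / (30) = 14587/15 s.
Target frame: (14587/15) × (60) = 58348.

frame 58348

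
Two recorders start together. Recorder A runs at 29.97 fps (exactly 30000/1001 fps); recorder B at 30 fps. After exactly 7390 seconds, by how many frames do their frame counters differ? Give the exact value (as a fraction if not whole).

A emits 30000/1001 × 7390 = 221700000/1001 frames; B emits 30 × 7390 = 221700.
Difference = 221700/1001 frames (≈ 221.4785); B is ahead of A.

221700/1001 frames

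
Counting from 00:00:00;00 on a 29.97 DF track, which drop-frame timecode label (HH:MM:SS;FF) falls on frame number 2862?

00:01:35;14

Each 10-minute DF block holds 10 × 60 × 30 − 9 × 2 = 17982 frames. 2862 ÷ 17982 → 0 full blocks, remainder 2862.
Within the partial block the first minute is 1800 frames and each further minute 1798, so 1 further minute boundary passed. Total skipped labels = 18 × 0 + 2 × 1 = 2.
Non-drop label index = 2862 + 2 = 2864; at 30 labels/s that is 00:01:35:14, i.e. DF 00:01:35;14.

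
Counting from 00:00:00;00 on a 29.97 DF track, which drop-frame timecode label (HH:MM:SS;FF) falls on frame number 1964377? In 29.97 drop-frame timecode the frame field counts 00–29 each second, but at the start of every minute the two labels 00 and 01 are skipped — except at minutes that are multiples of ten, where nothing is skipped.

18:12:24;23

Ten DF minutes hold 17982 frames, so frame 1964377 lies in block 109 (frames 1960038–1978019) with 4339 frames into that block.
The block's first minute is 1800 frames and the rest 1798 each; 4339 frames reaches minute 2, so 109 × 18 + 2 × 2 = 1966 labels have been skipped so far.
Adding those back, label number 1964377 + 1966 = 1966343 at 30 labels/s is 65544 s + 23 f = 18 h 12 min 24 s frame 23, i.e. 18:12:24;23.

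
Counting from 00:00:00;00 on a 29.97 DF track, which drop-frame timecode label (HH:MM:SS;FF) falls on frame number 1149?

00:00:38;09

Ten DF minutes hold 17982 frames, so frame 1149 lies in block 0 (frames 0–17981) with 1149 frames into that block.
The block's first minute is 1800 frames and the rest 1798 each; 1149 frames reaches minute 0, so 0 × 18 + 0 × 2 = 0 labels have been skipped so far.
Adding those back, label number 1149 + 0 = 1149 at 30 labels/s is 38 s + 9 f = 0 h 0 min 38 s frame 9, i.e. 00:00:38;09.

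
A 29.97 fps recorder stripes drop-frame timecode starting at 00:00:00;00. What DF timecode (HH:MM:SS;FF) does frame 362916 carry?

Ten DF minutes hold 17982 frames, so frame 362916 lies in block 20 (frames 359640–377621) with 3276 frames into that block.
The block's first minute is 1800 frames and the rest 1798 each; 3276 frames reaches minute 1, so 20 × 18 + 1 × 2 = 362 labels have been skipped so far.
Adding those back, label number 362916 + 362 = 363278 at 30 labels/s is 12109 s + 8 f = 3 h 21 min 49 s frame 8, i.e. 03:21:49;08.

03:21:49;08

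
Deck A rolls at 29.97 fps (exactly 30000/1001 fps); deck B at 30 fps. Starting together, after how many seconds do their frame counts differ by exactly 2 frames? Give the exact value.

The gap grows by |30 − 30000/1001| = 30/1001 frames per second.
Time for a 2-frame gap: 2 ÷ (30/1001) = 1001/15 s.

1001/15 seconds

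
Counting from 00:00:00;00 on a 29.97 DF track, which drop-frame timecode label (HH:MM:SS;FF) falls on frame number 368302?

03:24:49;00

Each 10-minute DF block holds 10 × 60 × 30 − 9 × 2 = 17982 frames. 368302 ÷ 17982 → 20 full blocks, remainder 8662.
Within the partial block the first minute is 1800 frames and each further minute 1798, so 4 further minute boundaries passed. Total skipped labels = 18 × 20 + 2 × 4 = 368.
Non-drop label index = 368302 + 368 = 368670; at 30 labels/s that is 03:24:49:00, i.e. DF 03:24:49;00.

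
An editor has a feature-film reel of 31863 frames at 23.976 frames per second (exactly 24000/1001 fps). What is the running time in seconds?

1328.952625 seconds

Running time = 31863 / (24000/1001) = 1328.952625 s.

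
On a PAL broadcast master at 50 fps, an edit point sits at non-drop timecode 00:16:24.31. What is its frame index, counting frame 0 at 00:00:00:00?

49231

Total seconds to the label: (0 × 3600 + 16 × 60 + 24) = 984.
Frame index = 984 × 50 + 31 = 49231.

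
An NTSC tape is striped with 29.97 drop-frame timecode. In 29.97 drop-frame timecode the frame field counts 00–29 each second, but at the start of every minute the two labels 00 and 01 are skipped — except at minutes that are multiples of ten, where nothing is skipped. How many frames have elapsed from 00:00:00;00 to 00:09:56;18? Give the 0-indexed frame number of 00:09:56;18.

17880

Complete 10-minute blocks: 0, each 17982 frames → 0.
Remaining 9 whole minutes in the current block: 1800 + 8 × 1798 = 16184 frames.
Within the current minute: 56 × 30 + 18 − 2 = 1696 (labels ;00/;01 skipped at this minute). Total = 0 + 16184 + 1696 = 17880.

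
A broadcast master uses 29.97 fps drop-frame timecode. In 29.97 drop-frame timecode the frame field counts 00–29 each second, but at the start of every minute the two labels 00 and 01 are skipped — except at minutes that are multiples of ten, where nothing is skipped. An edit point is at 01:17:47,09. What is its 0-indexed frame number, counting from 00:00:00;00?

139879

Complete 10-minute blocks: 7, each 17982 frames → 125874.
Remaining 7 whole minutes in the current block: 1800 + 6 × 1798 = 12588 frames.
Within the current minute: 47 × 30 + 9 − 2 = 1417 (labels ;00/;01 skipped at this minute). Total = 125874 + 12588 + 1417 = 139879.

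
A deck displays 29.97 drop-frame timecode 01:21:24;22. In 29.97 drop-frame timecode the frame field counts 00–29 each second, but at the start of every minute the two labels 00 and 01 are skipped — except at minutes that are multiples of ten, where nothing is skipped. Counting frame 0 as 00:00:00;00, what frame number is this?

As if non-drop at 30 labels/s: (1 × 3600 + 21 × 60 + 24) × 30 + 22 = 146542.
Minute boundaries passed: 81; those not divisible by 10: 81 − 8 = 73; dropped labels = 2 × 73 = 146.
Actual frame index = 146542 − 146 = 146396.

146396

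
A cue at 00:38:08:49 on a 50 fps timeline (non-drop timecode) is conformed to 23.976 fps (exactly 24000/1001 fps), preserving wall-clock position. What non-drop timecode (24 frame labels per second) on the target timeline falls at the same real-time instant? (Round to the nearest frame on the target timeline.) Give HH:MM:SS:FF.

Source frame index: (0×3600 + 38×60 + 8) × 50 + 49 = 114449.
Real time: 114449 / (50) = 114449/50 s.
Target frame: (114449/50) × (24000/1001) = 54935520/1001 ≈ 54880.639 → 54881.
At 24 labels/s: frame 54881 → 00:38:06:17.

00:38:06:17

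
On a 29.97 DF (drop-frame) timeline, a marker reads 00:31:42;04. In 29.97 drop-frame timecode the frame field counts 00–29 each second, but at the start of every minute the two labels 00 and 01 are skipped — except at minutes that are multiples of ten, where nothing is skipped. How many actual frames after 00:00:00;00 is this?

Complete 10-minute blocks: 3, each 17982 frames → 53946.
Remaining 1 whole minute in the current block: 1800 + 0 × 1798 = 1800 frames.
Within the current minute: 42 × 30 + 4 − 2 = 1262 (labels ;00/;01 skipped at this minute). Total = 53946 + 1800 + 1262 = 57008.

57008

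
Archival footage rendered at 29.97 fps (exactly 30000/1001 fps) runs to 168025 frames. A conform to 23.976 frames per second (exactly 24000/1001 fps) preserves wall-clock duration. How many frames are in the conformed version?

Target frames = source frames × (target rate / source rate) = 168025 × (24000/1001)/(30000/1001) = 168025 × 4/5 = 134420.

134420 frames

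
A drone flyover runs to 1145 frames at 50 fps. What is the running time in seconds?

22.9 seconds

Running time = 1145 / (50) = 22.9 s.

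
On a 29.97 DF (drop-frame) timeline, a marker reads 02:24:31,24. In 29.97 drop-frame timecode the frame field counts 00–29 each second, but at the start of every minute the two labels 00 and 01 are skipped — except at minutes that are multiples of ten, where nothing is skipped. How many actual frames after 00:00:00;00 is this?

259894

Complete 10-minute blocks: 14, each 17982 frames → 251748.
Remaining 4 whole minutes in the current block: 1800 + 3 × 1798 = 7194 frames.
Within the current minute: 31 × 30 + 24 − 2 = 952 (labels ;00/;01 skipped at this minute). Total = 251748 + 7194 + 952 = 259894.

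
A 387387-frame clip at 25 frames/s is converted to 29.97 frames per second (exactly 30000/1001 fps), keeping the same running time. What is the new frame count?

464400 frames

Target frames = source frames × (target rate / source rate) = 387387 × (30000/1001)/(25) = 387387 × 1200/1001 = 464400.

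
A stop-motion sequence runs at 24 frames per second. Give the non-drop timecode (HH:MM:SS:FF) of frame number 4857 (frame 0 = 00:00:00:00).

00:03:22:09

4857 ÷ 24 = 202 full seconds, remainder 9 frames.
202 s = 0 h 3 min 22 s.
Timecode: 00:03:22:09.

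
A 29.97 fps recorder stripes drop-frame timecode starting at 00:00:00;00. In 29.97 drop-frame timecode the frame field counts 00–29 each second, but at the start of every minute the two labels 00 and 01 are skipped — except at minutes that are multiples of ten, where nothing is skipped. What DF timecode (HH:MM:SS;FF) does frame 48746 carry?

00:27:06;16

Ten DF minutes hold 17982 frames, so frame 48746 lies in block 2 (frames 35964–53945) with 12782 frames into that block.
The block's first minute is 1800 frames and the rest 1798 each; 12782 frames reaches minute 7, so 2 × 18 + 7 × 2 = 50 labels have been skipped so far.
Adding those back, label number 48746 + 50 = 48796 at 30 labels/s is 1626 s + 16 f = 0 h 27 min 6 s frame 16, i.e. 00:27:06;16.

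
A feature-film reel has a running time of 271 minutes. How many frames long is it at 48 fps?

780480 frames

271 min = 16260 s.
Frames = 16260 × 48 = 780480.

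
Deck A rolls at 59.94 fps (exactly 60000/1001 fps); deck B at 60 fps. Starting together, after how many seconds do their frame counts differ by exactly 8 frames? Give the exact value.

The gap grows by |60 − 60000/1001| = 60/1001 frames per second.
Time for a 8-frame gap: 8 ÷ (60/1001) = 2002/15 s.

2002/15 seconds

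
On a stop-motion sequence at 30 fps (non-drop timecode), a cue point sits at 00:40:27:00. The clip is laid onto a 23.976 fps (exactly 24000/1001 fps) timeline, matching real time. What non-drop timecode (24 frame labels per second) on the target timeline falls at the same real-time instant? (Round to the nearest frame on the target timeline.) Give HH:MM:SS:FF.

Source frame index: (0×3600 + 40×60 + 27) × 30 + 0 = 72810.
Real time: 72810 / (30) = 2427 s.
Target frame: (2427) × (24000/1001) = 58248000/1001 ≈ 58189.810 → 58190.
At 24 labels/s: frame 58190 → 00:40:24:14.

00:40:24:14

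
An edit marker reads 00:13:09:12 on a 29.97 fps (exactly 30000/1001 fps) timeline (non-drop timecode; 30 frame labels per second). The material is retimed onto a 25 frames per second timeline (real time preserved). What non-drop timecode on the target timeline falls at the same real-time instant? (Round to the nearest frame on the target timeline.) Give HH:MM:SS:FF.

Source frame index: (0×3600 + 13×60 + 9) × 30 + 12 = 23682.
Real time: 23682 / (30000/1001) = 3950947/5000 s.
Target frame: (3950947/5000) × (25) = 3950947/200 ≈ 19754.735 → 19755.
At 25 labels/s: frame 19755 → 00:13:10:05.

00:13:10:05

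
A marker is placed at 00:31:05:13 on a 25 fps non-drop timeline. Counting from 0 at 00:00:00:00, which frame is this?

Total seconds to the label: (0 × 3600 + 31 × 60 + 5) = 1865.
Frame index = 1865 × 25 + 13 = 46638.

frame 46638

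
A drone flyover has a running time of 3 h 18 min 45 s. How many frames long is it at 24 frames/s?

3 h 18 min 45 s = 11925 s.
Frames = 11925 × 24 = 286200.

286200 frames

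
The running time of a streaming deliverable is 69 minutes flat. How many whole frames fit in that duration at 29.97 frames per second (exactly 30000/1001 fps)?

124075 frames

69 min = 4140 s.
Frames = 4140 × 30000/1001 = 124200000/1001 ≈ 124075.9241.
Complete frames: 124075.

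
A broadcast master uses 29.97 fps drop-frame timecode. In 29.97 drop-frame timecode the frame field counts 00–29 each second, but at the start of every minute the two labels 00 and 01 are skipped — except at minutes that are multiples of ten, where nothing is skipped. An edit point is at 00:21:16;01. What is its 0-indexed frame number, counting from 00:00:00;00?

38243

As if non-drop at 30 labels/s: (0 × 3600 + 21 × 60 + 16) × 30 + 1 = 38281.
Minute boundaries passed: 21; those not divisible by 10: 21 − 2 = 19; dropped labels = 2 × 19 = 38.
Actual frame index = 38281 − 38 = 38243.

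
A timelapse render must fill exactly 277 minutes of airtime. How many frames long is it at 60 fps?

277 min = 16620 s.
Frames = 16620 × 60 = 997200.

997200 frames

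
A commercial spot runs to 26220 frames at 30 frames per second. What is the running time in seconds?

Running time = 26220 / (30) = 874 s.

874 seconds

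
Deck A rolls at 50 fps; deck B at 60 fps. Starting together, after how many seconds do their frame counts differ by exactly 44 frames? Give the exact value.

4.4 seconds

The gap grows by |60 − 50| = 10 frames per second.
Time for a 44-frame gap: 44 ÷ (10) = 4.4 s.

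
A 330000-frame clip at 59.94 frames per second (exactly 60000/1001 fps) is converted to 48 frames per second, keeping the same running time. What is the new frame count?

264264 frames

Target frames = source frames × (target rate / source rate) = 330000 × (48)/(60000/1001) = 330000 × 1001/1250 = 264264.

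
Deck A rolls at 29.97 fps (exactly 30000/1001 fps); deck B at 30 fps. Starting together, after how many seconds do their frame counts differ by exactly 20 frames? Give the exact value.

2002/3 seconds

The gap grows by |30 − 30000/1001| = 30/1001 frames per second.
Time for a 20-frame gap: 20 ÷ (30/1001) = 2002/3 s.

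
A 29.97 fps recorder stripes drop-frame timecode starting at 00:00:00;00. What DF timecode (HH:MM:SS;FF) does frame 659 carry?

Ten DF minutes hold 17982 frames, so frame 659 lies in block 0 (frames 0–17981) with 659 frames into that block.
The block's first minute is 1800 frames and the rest 1798 each; 659 frames reaches minute 0, so 0 × 18 + 0 × 2 = 0 labels have been skipped so far.
Adding those back, label number 659 + 0 = 659 at 30 labels/s is 21 s + 29 f = 0 h 0 min 21 s frame 29, i.e. 00:00:21;29.

00:00:21;29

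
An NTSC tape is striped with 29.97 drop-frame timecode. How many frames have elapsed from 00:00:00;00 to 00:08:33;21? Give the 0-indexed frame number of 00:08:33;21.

15395

Complete 10-minute blocks: 0, each 17982 frames → 0.
Remaining 8 whole minutes in the current block: 1800 + 7 × 1798 = 14386 frames.
Within the current minute: 33 × 30 + 21 − 2 = 1009 (labels ;00/;01 skipped at this minute). Total = 0 + 14386 + 1009 = 15395.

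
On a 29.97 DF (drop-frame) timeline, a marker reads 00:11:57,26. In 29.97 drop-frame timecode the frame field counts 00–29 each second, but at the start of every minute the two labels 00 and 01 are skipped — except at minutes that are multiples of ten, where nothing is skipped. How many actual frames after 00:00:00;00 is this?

21516

As if non-drop at 30 labels/s: (0 × 3600 + 11 × 60 + 57) × 30 + 26 = 21536.
Minute boundaries passed: 11; those not divisible by 10: 11 − 1 = 10; dropped labels = 2 × 10 = 20.
Actual frame index = 21536 − 20 = 21516.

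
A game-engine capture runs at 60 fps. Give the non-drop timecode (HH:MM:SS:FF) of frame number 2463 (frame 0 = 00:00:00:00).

00:00:41:03

2463 ÷ 60 = 41 full seconds, remainder 3 frames.
41 s = 0 h 0 min 41 s.
Timecode: 00:00:41:03.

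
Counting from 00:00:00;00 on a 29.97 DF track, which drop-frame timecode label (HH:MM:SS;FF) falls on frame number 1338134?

12:24:09;04

Each 10-minute DF block holds 10 × 60 × 30 − 9 × 2 = 17982 frames. 1338134 ÷ 17982 → 74 full blocks, remainder 7466.
Within the partial block the first minute is 1800 frames and each further minute 1798, so 4 further minute boundaries passed. Total skipped labels = 18 × 74 + 2 × 4 = 1340.
Non-drop label index = 1338134 + 1340 = 1339474; at 30 labels/s that is 12:24:09:04, i.e. DF 12:24:09;04.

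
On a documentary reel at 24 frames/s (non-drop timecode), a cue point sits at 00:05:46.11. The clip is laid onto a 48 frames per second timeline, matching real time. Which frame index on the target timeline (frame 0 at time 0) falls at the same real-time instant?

frame 16630

Source frame index: (0×3600 + 5×60 + 46) × 24 + 11 = 8315.
Real time: 8315 / (24) = 8315/24 s.
Target frame: (8315/24) × (48) = 16630.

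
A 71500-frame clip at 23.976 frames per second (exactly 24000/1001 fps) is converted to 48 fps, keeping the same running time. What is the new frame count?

143143 frames

Target frames = source frames × (target rate / source rate) = 71500 × (48)/(24000/1001) = 71500 × 1001/500 = 143143.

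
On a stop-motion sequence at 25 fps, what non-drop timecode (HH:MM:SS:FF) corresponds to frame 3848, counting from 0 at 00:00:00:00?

3848 ÷ 25 = 153 full seconds, remainder 23 frames.
153 s = 0 h 2 min 33 s.
Timecode: 00:02:33:23.

00:02:33:23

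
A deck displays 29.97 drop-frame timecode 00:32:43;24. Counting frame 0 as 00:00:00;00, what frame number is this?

Complete 10-minute blocks: 3, each 17982 frames → 53946.
Remaining 2 whole minutes in the current block: 1800 + 1 × 1798 = 3598 frames.
Within the current minute: 43 × 30 + 24 − 2 = 1312 (labels ;00/;01 skipped at this minute). Total = 53946 + 3598 + 1312 = 58856.

58856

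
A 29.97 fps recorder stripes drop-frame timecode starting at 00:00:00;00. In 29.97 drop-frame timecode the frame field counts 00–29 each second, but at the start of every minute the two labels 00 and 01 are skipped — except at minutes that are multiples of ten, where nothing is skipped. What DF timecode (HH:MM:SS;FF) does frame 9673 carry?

00:05:22;23

Each 10-minute DF block holds 10 × 60 × 30 − 9 × 2 = 17982 frames. 9673 ÷ 17982 → 0 full blocks, remainder 9673.
Within the partial block the first minute is 1800 frames and each further minute 1798, so 5 further minute boundaries passed. Total skipped labels = 18 × 0 + 2 × 5 = 10.
Non-drop label index = 9673 + 10 = 9683; at 30 labels/s that is 00:05:22:23, i.e. DF 00:05:22;23.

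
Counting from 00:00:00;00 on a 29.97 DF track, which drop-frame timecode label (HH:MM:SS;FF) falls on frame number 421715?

03:54:31;07

Each 10-minute DF block holds 10 × 60 × 30 − 9 × 2 = 17982 frames. 421715 ÷ 17982 → 23 full blocks, remainder 8129.
Within the partial block the first minute is 1800 frames and each further minute 1798, so 4 further minute boundaries passed. Total skipped labels = 18 × 23 + 2 × 4 = 422.
Non-drop label index = 421715 + 422 = 422137; at 30 labels/s that is 03:54:31:07, i.e. DF 03:54:31;07.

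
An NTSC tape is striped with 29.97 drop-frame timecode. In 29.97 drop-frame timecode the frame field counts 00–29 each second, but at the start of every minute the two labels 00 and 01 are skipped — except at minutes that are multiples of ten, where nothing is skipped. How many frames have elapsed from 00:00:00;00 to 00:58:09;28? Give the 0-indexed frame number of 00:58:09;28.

As if non-drop at 30 labels/s: (0 × 3600 + 58 × 60 + 9) × 30 + 28 = 104698.
Minute boundaries passed: 58; those not divisible by 10: 58 − 5 = 53; dropped labels = 2 × 53 = 106.
Actual frame index = 104698 − 106 = 104592.

104592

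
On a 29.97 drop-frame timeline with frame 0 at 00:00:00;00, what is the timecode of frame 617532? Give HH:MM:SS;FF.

Each 10-minute DF block holds 10 × 60 × 30 − 9 × 2 = 17982 frames. 617532 ÷ 17982 → 34 full blocks, remainder 6144.
Within the partial block the first minute is 1800 frames and each further minute 1798, so 3 further minute boundaries passed. Total skipped labels = 18 × 34 + 2 × 3 = 618.
Non-drop label index = 617532 + 618 = 618150; at 30 labels/s that is 05:43:25:00, i.e. DF 05:43:25;00.

05:43:25;00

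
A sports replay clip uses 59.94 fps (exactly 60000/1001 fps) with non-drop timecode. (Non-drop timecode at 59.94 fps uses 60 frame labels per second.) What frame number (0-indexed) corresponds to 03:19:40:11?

718811

Total seconds to the label: (3 × 3600 + 19 × 60 + 40) = 11980.
Frame index = 11980 × 60 + 11 = 718811.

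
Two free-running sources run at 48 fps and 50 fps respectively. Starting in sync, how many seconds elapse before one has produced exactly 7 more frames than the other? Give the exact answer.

3.5 seconds

The gap grows by |50 − 48| = 2 frames per second.
Time for a 7-frame gap: 7 ÷ (2) = 3.5 s.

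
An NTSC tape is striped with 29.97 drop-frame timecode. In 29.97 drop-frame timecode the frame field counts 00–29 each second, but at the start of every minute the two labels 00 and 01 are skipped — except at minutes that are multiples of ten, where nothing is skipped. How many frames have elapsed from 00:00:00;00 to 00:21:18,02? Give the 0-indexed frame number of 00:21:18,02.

Complete 10-minute blocks: 2, each 17982 frames → 35964.
Remaining 1 whole minute in the current block: 1800 + 0 × 1798 = 1800 frames.
Within the current minute: 18 × 30 + 2 − 2 = 540 (labels ;00/;01 skipped at this minute). Total = 35964 + 1800 + 540 = 38304.

38304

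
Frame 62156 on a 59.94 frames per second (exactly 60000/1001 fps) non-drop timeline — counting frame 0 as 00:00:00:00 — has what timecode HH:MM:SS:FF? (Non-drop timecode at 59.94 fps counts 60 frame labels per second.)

00:17:15:56

62156 ÷ 60 = 1035 full seconds, remainder 56 frames.
1035 s = 0 h 17 min 15 s.
Timecode: 00:17:15:56.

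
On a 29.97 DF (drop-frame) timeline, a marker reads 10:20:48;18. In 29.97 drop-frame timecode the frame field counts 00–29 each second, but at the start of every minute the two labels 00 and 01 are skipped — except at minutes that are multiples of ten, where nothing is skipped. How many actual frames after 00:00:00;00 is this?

Complete 10-minute blocks: 62, each 17982 frames → 1114884.
Remaining 0 whole minutes in the current block: 0 frames.
Within the current minute: 48 × 30 + 18 = 1458. Total = 1114884 + 0 + 1458 = 1116342.

1116342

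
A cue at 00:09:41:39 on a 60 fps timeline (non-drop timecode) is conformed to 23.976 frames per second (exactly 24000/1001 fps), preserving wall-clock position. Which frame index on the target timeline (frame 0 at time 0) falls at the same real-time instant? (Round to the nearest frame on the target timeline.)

frame 13946

Source frame index: (0×3600 + 9×60 + 41) × 60 + 39 = 34899.
Real time: 34899 / (60) = 11633/20 s.
Target frame: (11633/20) × (24000/1001) = 13959600/1001 ≈ 13945.654 → 13946.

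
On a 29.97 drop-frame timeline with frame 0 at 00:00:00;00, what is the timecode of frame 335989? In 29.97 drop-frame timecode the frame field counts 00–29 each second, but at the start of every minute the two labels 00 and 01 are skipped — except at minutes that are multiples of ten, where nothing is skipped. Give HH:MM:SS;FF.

03:06:50;25

Ten DF minutes hold 17982 frames, so frame 335989 lies in block 18 (frames 323676–341657) with 12313 frames into that block.
The block's first minute is 1800 frames and the rest 1798 each; 12313 frames reaches minute 6, so 18 × 18 + 6 × 2 = 336 labels have been skipped so far.
Adding those back, label number 335989 + 336 = 336325 at 30 labels/s is 11210 s + 25 f = 3 h 6 min 50 s frame 25, i.e. 03:06:50;25.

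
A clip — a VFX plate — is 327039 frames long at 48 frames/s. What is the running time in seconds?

6813.3125 seconds

Running time = 327039 / (48) = 6813.3125 s.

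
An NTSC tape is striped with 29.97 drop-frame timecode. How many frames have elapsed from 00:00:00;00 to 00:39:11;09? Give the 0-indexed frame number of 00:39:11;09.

Complete 10-minute blocks: 3, each 17982 frames → 53946.
Remaining 9 whole minutes in the current block: 1800 + 8 × 1798 = 16184 frames.
Within the current minute: 11 × 30 + 9 − 2 = 337 (labels ;00/;01 skipped at this minute). Total = 53946 + 16184 + 337 = 70467.

70467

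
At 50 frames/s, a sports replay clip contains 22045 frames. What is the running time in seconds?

440.9 seconds

Running time = 22045 / (50) = 440.9 s.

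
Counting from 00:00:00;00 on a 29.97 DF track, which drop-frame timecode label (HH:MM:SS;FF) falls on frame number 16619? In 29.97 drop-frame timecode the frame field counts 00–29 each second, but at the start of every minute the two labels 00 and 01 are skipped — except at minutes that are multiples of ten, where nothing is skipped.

Each 10-minute DF block holds 10 × 60 × 30 − 9 × 2 = 17982 frames. 16619 ÷ 17982 → 0 full blocks, remainder 16619.
Within the partial block the first minute is 1800 frames and each further minute 1798, so 9 further minute boundaries passed. Total skipped labels = 18 × 0 + 2 × 9 = 18.
Non-drop label index = 16619 + 18 = 16637; at 30 labels/s that is 00:09:14:17, i.e. DF 00:09:14;17.

00:09:14;17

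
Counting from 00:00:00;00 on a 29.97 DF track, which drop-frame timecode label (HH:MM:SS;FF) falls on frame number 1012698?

Each 10-minute DF block holds 10 × 60 × 30 − 9 × 2 = 17982 frames. 1012698 ÷ 17982 → 56 full blocks, remainder 5706.
Within the partial block the first minute is 1800 frames and each further minute 1798, so 3 further minute boundaries passed. Total skipped labels = 18 × 56 + 2 × 3 = 1014.
Non-drop label index = 1012698 + 1014 = 1013712; at 30 labels/s that is 09:23:10:12, i.e. DF 09:23:10;12.

09:23:10;12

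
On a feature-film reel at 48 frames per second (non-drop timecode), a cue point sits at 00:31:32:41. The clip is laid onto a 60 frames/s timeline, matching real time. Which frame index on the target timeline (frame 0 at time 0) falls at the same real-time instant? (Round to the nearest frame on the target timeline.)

Source frame index: (0×3600 + 31×60 + 32) × 48 + 41 = 90857.
Real time: 90857 / (48) = 90857/48 s.
Target frame: (90857/48) × (60) = 454285/4 ≈ 113571.250 → 113571.

frame 113571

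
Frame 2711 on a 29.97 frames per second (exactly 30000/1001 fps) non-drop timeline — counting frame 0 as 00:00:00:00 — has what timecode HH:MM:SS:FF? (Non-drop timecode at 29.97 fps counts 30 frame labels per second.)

2711 ÷ 30 = 90 full seconds, remainder 11 frames.
90 s = 0 h 1 min 30 s.
Timecode: 00:01:30:11.

00:01:30:11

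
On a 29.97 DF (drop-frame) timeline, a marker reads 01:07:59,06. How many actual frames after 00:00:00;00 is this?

122254

Complete 10-minute blocks: 6, each 17982 frames → 107892.
Remaining 7 whole minutes in the current block: 1800 + 6 × 1798 = 12588 frames.
Within the current minute: 59 × 30 + 6 − 2 = 1774 (labels ;00/;01 skipped at this minute). Total = 107892 + 12588 + 1774 = 122254.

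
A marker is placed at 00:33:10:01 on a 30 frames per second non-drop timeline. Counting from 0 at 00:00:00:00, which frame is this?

frame 59701

Total seconds to the label: (0 × 3600 + 33 × 60 + 10) = 1990.
Frame index = 1990 × 30 + 1 = 59701.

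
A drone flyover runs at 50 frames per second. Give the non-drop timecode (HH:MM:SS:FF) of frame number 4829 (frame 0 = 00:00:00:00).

00:01:36:29

4829 ÷ 50 = 96 full seconds, remainder 29 frames.
96 s = 0 h 1 min 36 s.
Timecode: 00:01:36:29.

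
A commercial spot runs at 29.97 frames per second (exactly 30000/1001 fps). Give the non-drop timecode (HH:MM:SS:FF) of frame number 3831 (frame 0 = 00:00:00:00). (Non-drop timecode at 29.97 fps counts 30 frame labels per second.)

3831 ÷ 30 = 127 full seconds, remainder 21 frames.
127 s = 0 h 2 min 7 s.
Timecode: 00:02:07:21.

00:02:07:21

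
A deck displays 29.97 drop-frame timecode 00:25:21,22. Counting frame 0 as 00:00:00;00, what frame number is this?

45606

Complete 10-minute blocks: 2, each 17982 frames → 35964.
Remaining 5 whole minutes in the current block: 1800 + 4 × 1798 = 8992 frames.
Within the current minute: 21 × 30 + 22 − 2 = 650 (labels ;00/;01 skipped at this minute). Total = 35964 + 8992 + 650 = 45606.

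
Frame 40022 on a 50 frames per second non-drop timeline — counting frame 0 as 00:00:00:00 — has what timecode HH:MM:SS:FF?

40022 ÷ 50 = 800 full seconds, remainder 22 frames.
800 s = 0 h 13 min 20 s.
Timecode: 00:13:20:22.

00:13:20:22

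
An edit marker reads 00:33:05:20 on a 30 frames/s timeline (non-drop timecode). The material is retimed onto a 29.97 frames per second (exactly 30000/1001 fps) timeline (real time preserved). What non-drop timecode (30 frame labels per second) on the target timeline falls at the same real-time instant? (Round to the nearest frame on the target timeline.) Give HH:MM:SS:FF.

Source frame index: (0×3600 + 33×60 + 5) × 30 + 20 = 59570.
Real time: 59570 / (30) = 5957/3 s.
Target frame: (5957/3) × (30000/1001) = 8510000/143 ≈ 59510.490 → 59510.
At 30 labels/s: frame 59510 → 00:33:03:20.

00:33:03:20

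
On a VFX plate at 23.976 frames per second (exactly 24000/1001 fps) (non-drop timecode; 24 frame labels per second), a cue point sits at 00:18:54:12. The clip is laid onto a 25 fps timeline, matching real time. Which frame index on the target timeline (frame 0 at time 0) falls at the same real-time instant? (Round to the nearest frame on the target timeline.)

Source frame index: (0×3600 + 18×60 + 54) × 24 + 12 = 27228.
Real time: 27228 / (24000/1001) = 2271269/2000 s.
Target frame: (2271269/2000) × (25) = 2271269/80 ≈ 28390.862 → 28391.

frame 28391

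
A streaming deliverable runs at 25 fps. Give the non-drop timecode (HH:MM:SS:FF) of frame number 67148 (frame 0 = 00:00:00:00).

00:44:45:23

67148 ÷ 25 = 2685 full seconds, remainder 23 frames.
2685 s = 0 h 44 min 45 s.
Timecode: 00:44:45:23.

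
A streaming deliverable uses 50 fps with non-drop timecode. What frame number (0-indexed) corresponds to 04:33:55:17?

Total seconds to the label: (4 × 3600 + 33 × 60 + 55) = 16435.
Frame index = 16435 × 50 + 17 = 821767.

821767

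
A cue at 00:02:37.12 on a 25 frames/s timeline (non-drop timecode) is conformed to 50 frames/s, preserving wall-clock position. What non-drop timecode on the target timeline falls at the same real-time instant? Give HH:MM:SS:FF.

00:02:37:24

Source frame index: (0×3600 + 2×60 + 37) × 25 + 12 = 3937.
Real time: 3937 / (25) = 3937/25 s.
Target frame: (3937/25) × (50) = 7874.
At 50 labels/s: frame 7874 → 00:02:37:24.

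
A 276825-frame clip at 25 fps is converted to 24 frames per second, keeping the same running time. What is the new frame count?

265752 frames

Target frames = source frames × (target rate / source rate) = 276825 × (24)/(25) = 276825 × 24/25 = 265752.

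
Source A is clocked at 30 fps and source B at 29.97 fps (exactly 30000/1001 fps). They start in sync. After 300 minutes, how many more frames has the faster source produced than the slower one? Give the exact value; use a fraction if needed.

540000/1001 frames

300 min = 18000 s.
A emits 30 × 18000 = 540000 frames; B emits 30000/1001 × 18000 = 540000000/1001.
Difference = 540000/1001 frames (≈ 539.4605); B is behind A.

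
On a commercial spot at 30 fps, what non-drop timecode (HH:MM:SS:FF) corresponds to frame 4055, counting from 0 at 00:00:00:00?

00:02:15:05

4055 ÷ 30 = 135 full seconds, remainder 5 frames.
135 s = 0 h 2 min 15 s.
Timecode: 00:02:15:05.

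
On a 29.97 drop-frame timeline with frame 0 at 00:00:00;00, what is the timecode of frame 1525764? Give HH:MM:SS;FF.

14:08:29;22

Ten DF minutes hold 17982 frames, so frame 1525764 lies in block 84 (frames 1510488–1528469) with 15276 frames into that block.
The block's first minute is 1800 frames and the rest 1798 each; 15276 frames reaches minute 8, so 84 × 18 + 8 × 2 = 1528 labels have been skipped so far.
Adding those back, label number 1525764 + 1528 = 1527292 at 30 labels/s is 50909 s + 22 f = 14 h 8 min 29 s frame 22, i.e. 14:08:29;22.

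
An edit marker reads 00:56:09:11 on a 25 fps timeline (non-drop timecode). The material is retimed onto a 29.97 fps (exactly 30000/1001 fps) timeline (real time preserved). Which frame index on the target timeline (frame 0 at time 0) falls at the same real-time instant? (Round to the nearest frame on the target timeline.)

Source frame index: (0×3600 + 56×60 + 9) × 25 + 11 = 84236.
Real time: 84236 / (25) = 84236/25 s.
Target frame: (84236/25) × (30000/1001) = 101083200/1001 ≈ 100982.218 → 100982.

frame 100982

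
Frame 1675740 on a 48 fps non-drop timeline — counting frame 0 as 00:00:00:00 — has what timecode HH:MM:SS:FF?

1675740 ÷ 48 = 34911 full seconds, remainder 12 frames.
34911 s = 9 h 41 min 51 s.
Timecode: 09:41:51:12.

09:41:51:12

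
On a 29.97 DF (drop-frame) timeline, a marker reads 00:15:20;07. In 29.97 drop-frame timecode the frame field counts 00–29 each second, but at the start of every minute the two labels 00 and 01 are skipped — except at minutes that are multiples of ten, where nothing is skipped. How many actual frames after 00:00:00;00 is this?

As if non-drop at 30 labels/s: (0 × 3600 + 15 × 60 + 20) × 30 + 7 = 27607.
Minute boundaries passed: 15; those not divisible by 10: 15 − 1 = 14; dropped labels = 2 × 14 = 28.
Actual frame index = 27607 − 28 = 27579.

27579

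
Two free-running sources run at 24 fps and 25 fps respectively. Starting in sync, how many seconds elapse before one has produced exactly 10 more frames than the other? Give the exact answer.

The gap grows by |25 − 24| = 1 frame per second.
Time for a 10-frame gap: 10 ÷ (1) = 10 s.

10 seconds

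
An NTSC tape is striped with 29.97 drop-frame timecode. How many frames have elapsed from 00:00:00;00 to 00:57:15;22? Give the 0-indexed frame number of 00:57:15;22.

Complete 10-minute blocks: 5, each 17982 frames → 89910.
Remaining 7 whole minutes in the current block: 1800 + 6 × 1798 = 12588 frames.
Within the current minute: 15 × 30 + 22 − 2 = 470 (labels ;00/;01 skipped at this minute). Total = 89910 + 12588 + 470 = 102968.

102968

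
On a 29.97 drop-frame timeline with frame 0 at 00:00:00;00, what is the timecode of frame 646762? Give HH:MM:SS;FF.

Ten DF minutes hold 17982 frames, so frame 646762 lies in block 35 (frames 629370–647351) with 17392 frames into that block.
The block's first minute is 1800 frames and the rest 1798 each; 17392 frames reaches minute 9, so 35 × 18 + 9 × 2 = 648 labels have been skipped so far.
Adding those back, label number 646762 + 648 = 647410 at 30 labels/s is 21580 s + 10 f = 5 h 59 min 40 s frame 10, i.e. 05:59:40;10.

05:59:40;10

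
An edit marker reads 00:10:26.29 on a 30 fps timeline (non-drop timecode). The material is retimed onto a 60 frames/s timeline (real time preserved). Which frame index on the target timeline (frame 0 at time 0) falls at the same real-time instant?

Source frame index: (0×3600 + 10×60 + 26) × 30 + 29 = 18809.
Real time: 18809 / (30) = 18809/30 s.
Target frame: (18809/30) × (60) = 37618.

frame 37618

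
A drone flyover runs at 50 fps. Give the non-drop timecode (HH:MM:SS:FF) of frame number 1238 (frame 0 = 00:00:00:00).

00:00:24:38

1238 ÷ 50 = 24 full seconds, remainder 38 frames.
24 s = 0 h 0 min 24 s.
Timecode: 00:00:24:38.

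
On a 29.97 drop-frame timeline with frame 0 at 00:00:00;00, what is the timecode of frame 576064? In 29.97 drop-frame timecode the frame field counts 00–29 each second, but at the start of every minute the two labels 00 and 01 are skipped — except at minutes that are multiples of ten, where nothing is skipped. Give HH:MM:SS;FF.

Each 10-minute DF block holds 10 × 60 × 30 − 9 × 2 = 17982 frames. 576064 ÷ 17982 → 32 full blocks, remainder 640.
Within the partial block the first minute is 1800 frames and each further minute 1798, so 0 further minute boundaries passed. Total skipped labels = 18 × 32 + 2 × 0 = 576.
Non-drop label index = 576064 + 576 = 576640; at 30 labels/s that is 05:20:21:10, i.e. DF 05:20:21;10.

05:20:21;10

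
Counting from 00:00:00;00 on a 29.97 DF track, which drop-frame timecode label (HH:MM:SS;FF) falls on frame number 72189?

Each 10-minute DF block holds 10 × 60 × 30 − 9 × 2 = 17982 frames. 72189 ÷ 17982 → 4 full blocks, remainder 261.
Within the partial block the first minute is 1800 frames and each further minute 1798, so 0 further minute boundaries passed. Total skipped labels = 18 × 4 + 2 × 0 = 72.
Non-drop label index = 72189 + 72 = 72261; at 30 labels/s that is 00:40:08:21, i.e. DF 00:40:08;21.

00:40:08;21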